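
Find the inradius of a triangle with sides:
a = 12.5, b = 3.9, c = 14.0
r = Area/s where s is the semi-perimeter.
s = (12.5 + 3.9 + 14.0)/2 = 30.4/2 = 15.2
Area = √(s(s−a)(s−b)(s−c)) = √(15.2·2.7·11.3·1.2) ≈ √556.502 ≈ 23.5903
r ≈ 23.5903/15.2 ≈ 1.55199

r = 1.552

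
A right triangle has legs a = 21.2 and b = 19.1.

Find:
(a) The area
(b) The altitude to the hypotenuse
(a) The legs are perpendicular, so Area = ½·a·b = ½·21.2·19.1 = ½·404.92 = 202.46
(b) Hypotenuse c = √(a² + b²) = √(449.44 + 364.81) = √814.25 ≈ 28.5351
    Area = ½·c·h_c  ⇒  h_c = 2·Area/c = 404.92/28.5351 ≈ 14.1903

Area = 202.46, h_c = 14.19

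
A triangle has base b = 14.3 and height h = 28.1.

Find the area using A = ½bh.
A = ½·b·h = ½·14.3·28.1 = ½·401.83 = 200.915

Area = 200.915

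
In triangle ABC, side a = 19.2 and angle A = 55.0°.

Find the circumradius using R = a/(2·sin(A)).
R = a/(2·sin(A)) = 19.2/(2·sin(55.0°))
sin(55.0°) ≈ 0.819152
R ≈ 19.2/(2·0.819152) = 19.2/1.6383 ≈ 11.7194

R = 11.72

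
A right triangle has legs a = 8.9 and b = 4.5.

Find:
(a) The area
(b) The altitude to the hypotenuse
(a) The legs are perpendicular, so Area = ½·a·b = ½·8.9·4.5 = ½·40.05 = 20.025
(b) Hypotenuse c = √(a² + b²) = √(79.21 + 20.25) = √99.46 ≈ 9.97296
    Area = ½·c·h_c  ⇒  h_c = 2·Area/c = 40.05/9.97296 ≈ 4.01586

Area = 20.025, h_c = 4.016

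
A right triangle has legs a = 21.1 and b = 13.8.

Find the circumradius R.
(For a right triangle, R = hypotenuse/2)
Hypotenuse c = √(a² + b²) = √(445.21 + 190.44) = √635.65 ≈ 25.2121
R = c/2 ≈ 25.2121/2 ≈ 12.6061

R = 12.61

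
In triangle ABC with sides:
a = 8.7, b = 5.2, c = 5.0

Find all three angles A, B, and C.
Law of cosines for each angle (a² = 75.69, b² = 27.04, c² = 25):
cos(A) = (b² + c² − a²)/(2bc) = (27.04 + 25 − 75.69)/(2·5.2·5.0) = -23.65/52 ≈ -0.454808  ⇒  A ≈ 117.053°
cos(B) = (a² + c² − b²)/(2ac) = (75.69 + 25 − 27.04)/(2·8.7·5.0) = 73.65/87 ≈ 0.846552  ⇒  B ≈ 32.1614°
cos(C) = (a² + b² − c²)/(2ab) = (75.69 + 27.04 − 25)/(2·8.7·5.2) = 77.73/90.48 ≈ 0.859085  ⇒  C ≈ 30.786°
Check: A + B + C ≈ 180°

A = 117.1°, B = 32.16°, C = 30.79°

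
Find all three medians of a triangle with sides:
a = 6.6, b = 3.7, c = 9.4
Median formula: m_a = ½√(2b² + 2c² − a²) (and cyclically). a² = 43.56, b² = 13.69, c² = 88.36.
m_a = ½√(2·13.69 + 2·88.36 − 43.56) = ½√160.54 ≈ ½·12.6704 ≈ 6.33522
m_b = ½√(2·43.56 + 2·88.36 − 13.69) = ½√250.15 ≈ ½·15.8161 ≈ 7.90807
m_c = ½√(2·43.56 + 2·13.69 − 88.36) = ½√26.14 ≈ ½·5.11273 ≈ 2.55636

m_a = 6.335, m_b = 7.908, m_c = 2.556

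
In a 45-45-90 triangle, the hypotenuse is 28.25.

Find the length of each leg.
In a 45-45-90 triangle hypotenuse = leg·√2, so leg = hypotenuse/√2.
Leg = 28.25/√2 ≈ 28.25/1.41421 ≈ 19.9758

Each leg = 19.98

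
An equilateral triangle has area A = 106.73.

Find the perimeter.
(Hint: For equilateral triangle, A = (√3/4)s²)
A = (√3/4)s²  ⇒  s² = 4A/√3 = 4·106.73/√3 = 426.92/1.73205 ≈ 246.482
s ≈ √246.482 ≈ 15.6998
Perimeter = 3s ≈ 3·15.6998 ≈ 47.0993

Perimeter = 47.1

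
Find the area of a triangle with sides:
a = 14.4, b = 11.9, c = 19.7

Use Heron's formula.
s = (14.4 + 11.9 + 19.7)/2 = 46/2 = 23
s − a = 8.6, s − b = 11.1, s − c = 3.3
s(s−a)(s−b)(s−c) = 23·8.6·11.1·3.3 ≈ 7245.41
Area = √7245.41 ≈ 85.12

Area = 85.12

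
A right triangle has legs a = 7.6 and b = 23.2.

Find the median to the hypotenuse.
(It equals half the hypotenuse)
Hypotenuse c = √(a² + b²) = √(57.76 + 538.24) = √596 ≈ 24.4131
Median to hypotenuse = c/2 ≈ 24.4131/2 ≈ 12.2066

Median = 12.21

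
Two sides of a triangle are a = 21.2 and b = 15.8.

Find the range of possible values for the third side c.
Triangle inequality: |a − b| < c < a + b
|a − b| = |21.2 − 15.8| = 5.4
a + b = 21.2 + 15.8 = 37

5.4 < c < 37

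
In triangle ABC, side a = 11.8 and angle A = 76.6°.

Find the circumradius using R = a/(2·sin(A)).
R = a/(2·sin(A)) = 11.8/(2·sin(76.6°))
sin(76.6°) ≈ 0.972776
R ≈ 11.8/(2·0.972776) = 11.8/1.94555 ≈ 6.06512

R = 6.065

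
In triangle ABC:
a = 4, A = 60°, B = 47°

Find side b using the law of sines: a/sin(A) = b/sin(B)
a/sin(A) = b/sin(B)  ⇒  b = a·sin(B)/sin(A) = 4·sin(47°)/sin(60°)
sin(47°) ≈ 0.731354, sin(60°) ≈ 0.866025
b ≈ 4·0.731354/0.866025 ≈ 2.92541/0.866025 ≈ 3.37798

b = 3.378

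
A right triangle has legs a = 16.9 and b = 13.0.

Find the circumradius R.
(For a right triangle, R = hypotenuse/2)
Hypotenuse c = √(a² + b²) = √(285.61 + 169) = √454.61 ≈ 21.3216
R = c/2 ≈ 21.3216/2 ≈ 10.6608

R = 10.66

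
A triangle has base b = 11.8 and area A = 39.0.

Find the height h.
A = ½·b·h  ⇒  h = 2A/b = 2·39.0/11.8 = 78/11.8 ≈ 6.61017

h = 6.61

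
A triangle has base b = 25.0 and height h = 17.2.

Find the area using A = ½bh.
A = ½·b·h = ½·25.0·17.2 = ½·430 = 215

Area = 215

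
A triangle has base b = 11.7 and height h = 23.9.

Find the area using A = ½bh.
A = ½·b·h = ½·11.7·23.9 = ½·279.63 = 139.815

Area = 139.815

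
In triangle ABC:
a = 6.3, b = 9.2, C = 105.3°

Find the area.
Two sides and the included angle (SAS): A = ½·a·b·sin(C) = ½·6.3·9.2·sin(105.3°)
sin(105.3°) ≈ 0.964557
A ≈ ½·57.96·0.964557 = 28.98·0.964557 ≈ 27.9529

Area = 27.95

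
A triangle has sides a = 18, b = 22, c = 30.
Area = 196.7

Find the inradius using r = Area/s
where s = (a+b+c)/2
s = (18 + 22 + 30)/2 = 70/2 = 35
r = Area/s = 196.7/35 ≈ 5.62

r = 5.62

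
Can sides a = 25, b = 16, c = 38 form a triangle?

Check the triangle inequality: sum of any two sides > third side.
a + b vs c: 25 + 16 = 41 > 38  ✓
a + c vs b: 25 + 38 = 63 > 16  ✓
b + c vs a: 16 + 38 = 54 > 25  ✓

Yes, triangle inequality satisfied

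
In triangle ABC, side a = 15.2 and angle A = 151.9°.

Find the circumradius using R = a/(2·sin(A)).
R = a/(2·sin(A)) = 15.2/(2·sin(151.9°))
sin(151.9°) ≈ 0.471012
R ≈ 15.2/(2·0.471012) = 15.2/0.942024 ≈ 16.1355

R = 16.14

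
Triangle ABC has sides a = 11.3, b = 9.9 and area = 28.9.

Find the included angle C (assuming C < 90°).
Area = ½·a·b·sin(C)  ⇒  sin(C) = 2·Area/(a·b) = 2·28.9/(11.3·9.9) = 57.8/111.87 ≈ 0.516671
C = arcsin(0.516671) ≈ 31.1092° (taking the acute solution since C < 90°)

C = 31.11°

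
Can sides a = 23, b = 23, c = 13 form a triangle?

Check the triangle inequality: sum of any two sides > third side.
a + b vs c: 23 + 23 = 46 > 13  ✓
a + c vs b: 23 + 13 = 36 > 23  ✓
b + c vs a: 23 + 13 = 36 > 23  ✓

Yes, triangle inequality satisfied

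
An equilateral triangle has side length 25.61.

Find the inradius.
r = Area/s with s the semi-perimeter.
Area = (√3/4)·25.61² = (√3/4)·655.8721 ≈ 0.433013·655.8721 ≈ 284.001
s = 3·25.61/2 = 38.415
r ≈ 284.001/38.415 ≈ 7.39297
(Equivalently r = side/(2√3) = 25.61/3.4641 ≈ 7.39297.)

r = 7.393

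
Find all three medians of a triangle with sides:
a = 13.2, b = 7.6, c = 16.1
Median formula: m_a = ½√(2b² + 2c² − a²) (and cyclically). a² = 174.24, b² = 57.76, c² = 259.21.
m_a = ½√(2·57.76 + 2·259.21 − 174.24) = ½√459.7 ≈ ½·21.4406 ≈ 10.7203
m_b = ½√(2·174.24 + 2·259.21 − 57.76) = ½√809.14 ≈ ½·28.4454 ≈ 14.2227
m_c = ½√(2·174.24 + 2·57.76 − 259.21) = ½√204.79 ≈ ½·14.3105 ≈ 7.15524

m_a = 10.72, m_b = 14.22, m_c = 7.155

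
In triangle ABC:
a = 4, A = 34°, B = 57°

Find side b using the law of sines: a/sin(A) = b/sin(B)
a/sin(A) = b/sin(B)  ⇒  b = a·sin(B)/sin(A) = 4·sin(57°)/sin(34°)
sin(57°) ≈ 0.838671, sin(34°) ≈ 0.559193
b ≈ 4·0.838671/0.559193 ≈ 3.35468/0.559193 ≈ 5.99915

b = 5.999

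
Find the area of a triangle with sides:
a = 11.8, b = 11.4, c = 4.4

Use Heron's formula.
s = (11.8 + 11.4 + 4.4)/2 = 27.6/2 = 13.8
s − a = 2, s − b = 2.4, s − c = 9.4
s(s−a)(s−b)(s−c) = 13.8·2·2.4·9.4 ≈ 622.656
Area = √622.656 ≈ 24.9531

Area = 24.95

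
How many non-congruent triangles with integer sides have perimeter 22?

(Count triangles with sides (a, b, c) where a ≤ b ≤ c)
Let a ≤ b ≤ c with a + b + c = 22. The only binding inequality is a + b > c, i.e. 22 − c > c, so c < 22/2; and c ≥ 22/3 since c is the largest side.
So 8 ≤ c ≤ 10. For each c, b runs from ⌈(22 − c)/2⌉ up to c (then a = 22 − b − c satisfies 1 ≤ a ≤ b automatically), giving c − ⌈(22 − c)/2⌉ + 1 choices.
Summing over c: 2 + 3 + 5 = 10
Check (closed form: nearest integer to p²/48 for even p, (p+3)²/48 for odd p): 22²/48 = 484/48 ≈ 10.08 → 10

10 triangles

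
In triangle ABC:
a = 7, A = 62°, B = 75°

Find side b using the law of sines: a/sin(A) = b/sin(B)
a/sin(A) = b/sin(B)  ⇒  b = a·sin(B)/sin(A) = 7·sin(75°)/sin(62°)
sin(75°) ≈ 0.965926, sin(62°) ≈ 0.882948
b ≈ 7·0.965926/0.882948 ≈ 6.76148/0.882948 ≈ 7.65785

b = 7.658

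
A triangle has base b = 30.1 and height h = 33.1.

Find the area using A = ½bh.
A = ½·b·h = ½·30.1·33.1 = ½·996.31 = 498.155

Area = 498.155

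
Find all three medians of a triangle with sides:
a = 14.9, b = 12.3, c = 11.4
Median formula: m_a = ½√(2b² + 2c² − a²) (and cyclically). a² = 222.01, b² = 151.29, c² = 129.96.
m_a = ½√(2·151.29 + 2·129.96 − 222.01) = ½√340.49 ≈ ½·18.4524 ≈ 9.22619
m_b = ½√(2·222.01 + 2·129.96 − 151.29) = ½√552.65 ≈ ½·23.5085 ≈ 11.7543
m_c = ½√(2·222.01 + 2·151.29 − 129.96) = ½√616.64 ≈ ½·24.8322 ≈ 12.4161

m_a = 9.226, m_b = 11.75, m_c = 12.42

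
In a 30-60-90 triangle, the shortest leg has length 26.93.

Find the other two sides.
In a 30-60-90 triangle the sides are in ratio 1 : √3 : 2 (short leg : long leg : hypotenuse).
Long leg = 26.93·√3 ≈ 26.93·1.73205 ≈ 46.6441
Hypotenuse = 2·26.93 = 53.86

Long leg = 26.93√3 = 46.64, Hypotenuse = 53.86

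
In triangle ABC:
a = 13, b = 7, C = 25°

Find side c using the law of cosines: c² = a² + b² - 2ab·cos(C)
c² = 13² + 7² − 2·13·7·cos(25°)
cos(25°) ≈ 0.906308
c² ≈ 169 + 49 − 182·(0.906308) ≈ 218 − 164.948 ≈ 53.052
c ≈ √53.052 ≈ 7.28368

c = 7.284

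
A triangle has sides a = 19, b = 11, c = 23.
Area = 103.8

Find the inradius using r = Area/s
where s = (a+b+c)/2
s = (19 + 11 + 23)/2 = 53/2 = 26.5
r = Area/s = 103.8/26.5 ≈ 3.91698

r = 3.917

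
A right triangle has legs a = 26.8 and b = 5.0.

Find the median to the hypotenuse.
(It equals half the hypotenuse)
Hypotenuse c = √(a² + b²) = √(718.24 + 25) = √743.24 ≈ 27.2624
Median to hypotenuse = c/2 ≈ 27.2624/2 ≈ 13.6312

Median = 13.63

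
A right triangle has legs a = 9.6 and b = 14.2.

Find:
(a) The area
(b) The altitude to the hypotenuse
(a) The legs are perpendicular, so Area = ½·a·b = ½·9.6·14.2 = ½·136.32 = 68.16
(b) Hypotenuse c = √(a² + b²) = √(92.16 + 201.64) = √293.8 ≈ 17.1406
    Area = ½·c·h_c  ⇒  h_c = 2·Area/c = 136.32/17.1406 ≈ 7.95305

Area = 68.16, h_c = 7.953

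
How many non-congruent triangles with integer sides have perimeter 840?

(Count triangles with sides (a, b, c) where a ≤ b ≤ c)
Let a ≤ b ≤ c with a + b + c = 840. The only binding inequality is a + b > c, i.e. 840 − c > c, so c < 840/2; and c ≥ 840/3 since c is the largest side.
So 280 ≤ c ≤ 419. For each c, b runs from ⌈(840 − c)/2⌉ up to c (then a = 840 − b − c satisfies 1 ≤ a ≤ b automatically), giving c − ⌈(840 − c)/2⌉ + 1 choices.
Summing over c: 1 + 2 + 4 + 5 + … + 208 + 209  (140 terms, c = 280, …, 419) = 14700
Check (closed form: nearest integer to p²/48 for even p, (p+3)²/48 for odd p): 840²/48 = 705600/48 ≈ 14700.00 → 14700

14700 triangles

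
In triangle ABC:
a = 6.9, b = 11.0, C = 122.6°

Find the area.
Two sides and the included angle (SAS): A = ½·a·b·sin(C) = ½·6.9·11.0·sin(122.6°)
sin(122.6°) ≈ 0.842452
A ≈ ½·75.9·0.842452 = 37.95·0.842452 ≈ 31.9711

Area = 31.97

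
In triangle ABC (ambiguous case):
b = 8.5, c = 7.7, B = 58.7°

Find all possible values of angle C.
b/sin(B) = c/sin(C)  ⇒  sin(C) = c·sin(B)/b = 7.7·sin(58.7°)/8.5
sin(58.7°) ≈ 0.854459
sin(C) ≈ 7.7·0.854459/8.5 ≈ 6.57933/8.5 ≈ 0.774039
Candidate 1: C₁ = arcsin(0.774039) ≈ 50.718°  →  A = 180° − 58.7° − 50.718° ≈ 70.582° > 0, valid
Candidate 2: C₂ = 180° − C₁ ≈ 129.282°  →  A = 180° − 58.7° − 129.282° ≈ -7.982° ≤ 0, not a valid triangle

C = 50.72° (one solution)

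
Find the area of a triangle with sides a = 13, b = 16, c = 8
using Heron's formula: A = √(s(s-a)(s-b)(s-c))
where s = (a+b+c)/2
s = (13 + 16 + 8)/2 = 37/2 = 18.5
s − a = 5.5, s − b = 2.5, s − c = 10.5
s(s−a)(s−b)(s−c) = 18.5·5.5·2.5·10.5 = 2670.9375
Area = √2670.9375 ≈ 51.6811

s = 18.5, Area = 51.68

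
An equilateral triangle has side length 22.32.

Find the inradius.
r = Area/s with s the semi-perimeter.
Area = (√3/4)·22.32² = (√3/4)·498.1824 ≈ 0.433013·498.1824 ≈ 215.719
s = 3·22.32/2 = 33.48
r ≈ 215.719/33.48 ≈ 6.44323
(Equivalently r = side/(2√3) = 22.32/3.4641 ≈ 6.44323.)

r = 6.443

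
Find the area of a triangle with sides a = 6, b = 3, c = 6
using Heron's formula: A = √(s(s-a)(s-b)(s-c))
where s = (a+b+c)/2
s = (6 + 3 + 6)/2 = 15/2 = 7.5
s − a = 1.5, s − b = 4.5, s − c = 1.5
s(s−a)(s−b)(s−c) = 7.5·1.5·4.5·1.5 = 75.9375
Area = √75.9375 ≈ 8.71421

s = 7.5, Area = 8.714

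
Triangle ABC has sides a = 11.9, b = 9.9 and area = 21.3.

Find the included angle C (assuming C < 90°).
Area = ½·a·b·sin(C)  ⇒  sin(C) = 2·Area/(a·b) = 2·21.3/(11.9·9.9) = 42.6/117.81 ≈ 0.361599
C = arcsin(0.361599) ≈ 21.1984° (taking the acute solution since C < 90°)

C = 21.2°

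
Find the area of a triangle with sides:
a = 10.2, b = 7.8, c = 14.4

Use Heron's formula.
s = (10.2 + 7.8 + 14.4)/2 = 32.4/2 = 16.2
s − a = 6, s − b = 8.4, s − c = 1.8
s(s−a)(s−b)(s−c) = 16.2·6·8.4·1.8 ≈ 1469.66
Area = √1469.66 ≈ 38.3362

Area = 38.34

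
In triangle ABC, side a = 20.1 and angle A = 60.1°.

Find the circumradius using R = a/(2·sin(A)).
R = a/(2·sin(A)) = 20.1/(2·sin(60.1°))
sin(60.1°) ≈ 0.866897
R ≈ 20.1/(2·0.866897) = 20.1/1.73379 ≈ 11.5931

R = 11.59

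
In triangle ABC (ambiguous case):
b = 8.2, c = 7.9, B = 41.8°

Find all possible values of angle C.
b/sin(B) = c/sin(C)  ⇒  sin(C) = c·sin(B)/b = 7.9·sin(41.8°)/8.2
sin(41.8°) ≈ 0.666532
sin(C) ≈ 7.9·0.666532/8.2 ≈ 5.26561/8.2 ≈ 0.642147
Candidate 1: C₁ = arcsin(0.642147) ≈ 39.9521°  →  A = 180° − 41.8° − 39.9521° ≈ 98.2479° > 0, valid
Candidate 2: C₂ = 180° − C₁ ≈ 140.048°  →  A = 180° − 41.8° − 140.048° ≈ -1.8479° ≤ 0, not a valid triangle

C = 39.95° (one solution)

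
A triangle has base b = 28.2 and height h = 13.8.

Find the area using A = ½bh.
A = ½·b·h = ½·28.2·13.8 = ½·389.16 = 194.58

Area = 194.58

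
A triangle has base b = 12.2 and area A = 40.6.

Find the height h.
A = ½·b·h  ⇒  h = 2A/b = 2·40.6/12.2 = 81.2/12.2 ≈ 6.65574

h = 6.656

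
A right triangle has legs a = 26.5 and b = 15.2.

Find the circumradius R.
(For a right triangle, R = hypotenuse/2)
Hypotenuse c = √(a² + b²) = √(702.25 + 231.04) = √933.29 ≈ 30.5498
R = c/2 ≈ 30.5498/2 ≈ 15.2749

R = 15.27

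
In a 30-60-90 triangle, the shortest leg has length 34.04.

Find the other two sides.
In a 30-60-90 triangle the sides are in ratio 1 : √3 : 2 (short leg : long leg : hypotenuse).
Long leg = 34.04·√3 ≈ 34.04·1.73205 ≈ 58.959
Hypotenuse = 2·34.04 = 68.08

Long leg = 34.04√3 = 58.96, Hypotenuse = 68.08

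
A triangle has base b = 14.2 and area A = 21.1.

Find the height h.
A = ½·b·h  ⇒  h = 2A/b = 2·21.1/14.2 = 42.2/14.2 ≈ 2.97183

h = 2.972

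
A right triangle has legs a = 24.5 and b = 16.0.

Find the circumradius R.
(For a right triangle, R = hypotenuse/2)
Hypotenuse c = √(a² + b²) = √(600.25 + 256) = √856.25 ≈ 29.2617
R = c/2 ≈ 29.2617/2 ≈ 14.6309

R = 14.63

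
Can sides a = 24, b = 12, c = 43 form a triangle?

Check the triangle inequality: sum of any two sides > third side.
a + b vs c: 24 + 12 = 36 ≤ 43  ✗
a + c vs b: 24 + 43 = 67 > 12  ✓
b + c vs a: 12 + 43 = 55 > 24  ✓

No: 24 + 12 = 36 is not > 43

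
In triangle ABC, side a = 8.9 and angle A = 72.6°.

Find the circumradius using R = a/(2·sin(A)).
R = a/(2·sin(A)) = 8.9/(2·sin(72.6°))
sin(72.6°) ≈ 0.95424
R ≈ 8.9/(2·0.95424) = 8.9/1.90848 ≈ 4.6634

R = 4.663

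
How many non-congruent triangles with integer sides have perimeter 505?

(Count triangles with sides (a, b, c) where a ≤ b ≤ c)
Let a ≤ b ≤ c with a + b + c = 505. The only binding inequality is a + b > c, i.e. 505 − c > c, so c < 505/2; and c ≥ 505/3 since c is the largest side.
So 169 ≤ c ≤ 252. For each c, b runs from ⌈(505 − c)/2⌉ up to c (then a = 505 − b − c satisfies 1 ≤ a ≤ b automatically), giving c − ⌈(505 − c)/2⌉ + 1 choices.
Summing over c: 2 + 3 + 5 + 6 + … + 125 + 126  (84 terms, c = 169, …, 252) = 5376
Check (closed form: nearest integer to p²/48 for even p, (p+3)²/48 for odd p): (505+3)²/48 = 508²/48 = 258064/48 ≈ 5376.33 → 5376

5376 triangles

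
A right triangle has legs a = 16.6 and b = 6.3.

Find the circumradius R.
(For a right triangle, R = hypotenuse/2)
Hypotenuse c = √(a² + b²) = √(275.56 + 39.69) = √315.25 ≈ 17.7553
R = c/2 ≈ 17.7553/2 ≈ 8.87764

R = 8.878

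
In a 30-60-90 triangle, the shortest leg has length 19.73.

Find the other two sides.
In a 30-60-90 triangle the sides are in ratio 1 : √3 : 2 (short leg : long leg : hypotenuse).
Long leg = 19.73·√3 ≈ 19.73·1.73205 ≈ 34.1734
Hypotenuse = 2·19.73 = 39.46

Long leg = 19.73√3 = 34.17, Hypotenuse = 39.46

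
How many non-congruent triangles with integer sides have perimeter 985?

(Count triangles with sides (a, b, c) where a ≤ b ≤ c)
Let a ≤ b ≤ c with a + b + c = 985. The only binding inequality is a + b > c, i.e. 985 − c > c, so c < 985/2; and c ≥ 985/3 since c is the largest side.
So 329 ≤ c ≤ 492. For each c, b runs from ⌈(985 − c)/2⌉ up to c (then a = 985 − b − c satisfies 1 ≤ a ≤ b automatically), giving c − ⌈(985 − c)/2⌉ + 1 choices.
Summing over c: 2 + 3 + 5 + 6 + … + 245 + 246  (164 terms, c = 329, …, 492) = 20336
Check (closed form: nearest integer to p²/48 for even p, (p+3)²/48 for odd p): (985+3)²/48 = 988²/48 = 976144/48 ≈ 20336.33 → 20336

20336 triangles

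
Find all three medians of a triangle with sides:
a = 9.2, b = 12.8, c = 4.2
Median formula: m_a = ½√(2b² + 2c² − a²) (and cyclically). a² = 84.64, b² = 163.84, c² = 17.64.
m_a = ½√(2·163.84 + 2·17.64 − 84.64) = ½√278.32 ≈ ½·16.6829 ≈ 8.34146
m_b = ½√(2·84.64 + 2·17.64 − 163.84) = ½√40.72 ≈ ½·6.38122 ≈ 3.19061
m_c = ½√(2·84.64 + 2·163.84 − 17.64) = ½√479.32 ≈ ½·21.8934 ≈ 10.9467

m_a = 8.341, m_b = 3.191, m_c = 10.95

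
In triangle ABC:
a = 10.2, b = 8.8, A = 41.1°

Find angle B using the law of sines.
a/sin(A) = b/sin(B)  ⇒  sin(B) = b·sin(A)/a = 8.8·sin(41.1°)/10.2
sin(41.1°) ≈ 0.657375
sin(B) ≈ 8.8·0.657375/10.2 ≈ 5.7849/10.2 ≈ 0.567147
B = arcsin(0.567147) ≈ 34.5515°
(Since b ≤ a we need B ≤ A, so the obtuse alternative 180° − 34.5515° ≈ 145.448° is rejected.)

B = 34.55°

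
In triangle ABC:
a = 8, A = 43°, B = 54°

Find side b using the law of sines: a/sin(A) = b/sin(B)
a/sin(A) = b/sin(B)  ⇒  b = a·sin(B)/sin(A) = 8·sin(54°)/sin(43°)
sin(54°) ≈ 0.809017, sin(43°) ≈ 0.681998
b ≈ 8·0.809017/0.681998 ≈ 6.47214/0.681998 ≈ 9.48996

b = 9.49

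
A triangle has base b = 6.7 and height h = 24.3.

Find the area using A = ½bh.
A = ½·b·h = ½·6.7·24.3 = ½·162.81 = 81.405

Area = 81.405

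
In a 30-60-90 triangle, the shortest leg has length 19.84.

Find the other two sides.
In a 30-60-90 triangle the sides are in ratio 1 : √3 : 2 (short leg : long leg : hypotenuse).
Long leg = 19.84·√3 ≈ 19.84·1.73205 ≈ 34.3639
Hypotenuse = 2·19.84 = 39.68

Long leg = 19.84√3 = 34.36, Hypotenuse = 39.68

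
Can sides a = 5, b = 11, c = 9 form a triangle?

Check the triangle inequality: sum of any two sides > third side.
a + b vs c: 5 + 11 = 16 > 9  ✓
a + c vs b: 5 + 9 = 14 > 11  ✓
b + c vs a: 11 + 9 = 20 > 5  ✓

Yes, triangle inequality satisfied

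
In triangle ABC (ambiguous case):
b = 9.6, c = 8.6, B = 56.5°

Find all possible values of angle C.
b/sin(B) = c/sin(C)  ⇒  sin(C) = c·sin(B)/b = 8.6·sin(56.5°)/9.6
sin(56.5°) ≈ 0.833886
sin(C) ≈ 8.6·0.833886/9.6 ≈ 7.17142/9.6 ≈ 0.747023
Candidate 1: C₁ = arcsin(0.747023) ≈ 48.3331°  →  A = 180° − 56.5° − 48.3331° ≈ 75.1669° > 0, valid
Candidate 2: C₂ = 180° − C₁ ≈ 131.667°  →  A = 180° − 56.5° − 131.667° ≈ -8.1669° ≤ 0, not a valid triangle

C = 48.33° (one solution)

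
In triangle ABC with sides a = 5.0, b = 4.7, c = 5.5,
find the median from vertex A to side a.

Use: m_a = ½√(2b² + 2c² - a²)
m_a = ½√(2·4.7² + 2·5.5² − 5.0²) = ½√(2·22.09 + 2·30.25 − 25) = ½√(44.18 + 60.5 − 25) = ½√79.68
√79.68 ≈ 8.92637, so m_a ≈ 4.46318

m_a = 4.463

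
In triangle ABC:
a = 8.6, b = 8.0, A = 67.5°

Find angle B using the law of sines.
a/sin(A) = b/sin(B)  ⇒  sin(B) = b·sin(A)/a = 8.0·sin(67.5°)/8.6
sin(67.5°) ≈ 0.92388
sin(B) ≈ 8.0·0.92388/8.6 ≈ 7.39104/8.6 ≈ 0.859423
B = arcsin(0.859423) ≈ 59.2518°
(Since b ≤ a we need B ≤ A, so the obtuse alternative 180° − 59.2518° ≈ 120.748° is rejected.)

B = 59.25°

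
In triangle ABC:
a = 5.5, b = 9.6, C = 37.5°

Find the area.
Two sides and the included angle (SAS): A = ½·a·b·sin(C) = ½·5.5·9.6·sin(37.5°)
sin(37.5°) ≈ 0.608761
A ≈ ½·52.8·0.608761 = 26.4·0.608761 ≈ 16.0713

Area = 16.07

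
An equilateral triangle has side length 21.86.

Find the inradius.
r = Area/s with s the semi-perimeter.
Area = (√3/4)·21.86² = (√3/4)·477.8596 ≈ 0.433013·477.8596 ≈ 206.919
s = 3·21.86/2 = 32.79
r ≈ 206.919/32.79 ≈ 6.31044
(Equivalently r = side/(2√3) = 21.86/3.4641 ≈ 6.31044.)

r = 6.31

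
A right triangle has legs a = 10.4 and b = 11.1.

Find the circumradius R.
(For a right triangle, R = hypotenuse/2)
Hypotenuse c = √(a² + b²) = √(108.16 + 123.21) = √231.37 ≈ 15.2109
R = c/2 ≈ 15.2109/2 ≈ 7.60543

R = 7.605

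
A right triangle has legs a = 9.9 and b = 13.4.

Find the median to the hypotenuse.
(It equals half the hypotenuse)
Hypotenuse c = √(a² + b²) = √(98.01 + 179.56) = √277.57 ≈ 16.6604
Median to hypotenuse = c/2 ≈ 16.6604/2 ≈ 8.33022

Median = 8.33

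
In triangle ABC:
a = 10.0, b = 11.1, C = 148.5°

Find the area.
Two sides and the included angle (SAS): A = ½·a·b·sin(C) = ½·10.0·11.1·sin(148.5°)
sin(148.5°) ≈ 0.522499
A ≈ ½·111·0.522499 = 55.5·0.522499 ≈ 28.9987

Area = 29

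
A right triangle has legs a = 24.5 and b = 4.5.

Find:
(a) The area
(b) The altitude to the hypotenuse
(a) The legs are perpendicular, so Area = ½·a·b = ½·24.5·4.5 = ½·110.25 = 55.125
(b) Hypotenuse c = √(a² + b²) = √(600.25 + 20.25) = √620.5 ≈ 24.9098
    Area = ½·c·h_c  ⇒  h_c = 2·Area/c = 110.25/24.9098 ≈ 4.42596

Area = 55.125, h_c = 4.426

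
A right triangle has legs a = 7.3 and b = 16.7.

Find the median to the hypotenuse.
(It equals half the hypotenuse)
Hypotenuse c = √(a² + b²) = √(53.29 + 278.89) = √332.18 ≈ 18.2258
Median to hypotenuse = c/2 ≈ 18.2258/2 ≈ 9.1129

Median = 9.113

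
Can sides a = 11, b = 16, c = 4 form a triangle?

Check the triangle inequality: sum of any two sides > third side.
a + b vs c: 11 + 16 = 27 > 4  ✓
a + c vs b: 11 + 4 = 15 ≤ 16  ✗
b + c vs a: 16 + 4 = 20 > 11  ✓

No: 11 + 4 = 15 is not > 16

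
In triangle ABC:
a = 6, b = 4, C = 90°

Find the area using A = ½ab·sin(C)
A = ½·a·b·sin(C) = ½·6·4·sin(90°)
sin(90°) ≈ 1
A ≈ ½·24·1 = 12·1 ≈ 12

Area = 12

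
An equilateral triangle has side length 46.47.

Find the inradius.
r = Area/s with s the semi-perimeter.
Area = (√3/4)·46.47² = (√3/4)·2159.4609 ≈ 0.433013·2159.4609 ≈ 935.074
s = 3·46.47/2 = 69.705
r ≈ 935.074/69.705 ≈ 13.4147
(Equivalently r = side/(2√3) = 46.47/3.4641 ≈ 13.4147.)

r = 13.41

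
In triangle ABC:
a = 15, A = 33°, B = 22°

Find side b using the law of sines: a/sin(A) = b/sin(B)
a/sin(A) = b/sin(B)  ⇒  b = a·sin(B)/sin(A) = 15·sin(22°)/sin(33°)
sin(22°) ≈ 0.374607, sin(33°) ≈ 0.544639
b ≈ 15·0.374607/0.544639 ≈ 5.6191/0.544639 ≈ 10.3171

b = 10.32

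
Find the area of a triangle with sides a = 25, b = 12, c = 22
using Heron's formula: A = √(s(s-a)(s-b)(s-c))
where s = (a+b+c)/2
s = (25 + 12 + 22)/2 = 59/2 = 29.5
s − a = 4.5, s − b = 17.5, s − c = 7.5
s(s−a)(s−b)(s−c) = 29.5·4.5·17.5·7.5 = 17423.4375
Area = √17423.4375 ≈ 131.998

s = 29.5, Area = 132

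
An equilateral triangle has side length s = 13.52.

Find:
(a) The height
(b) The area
(a) The height splits the triangle into two 30-60-90 halves: h = s·√3/2 = 13.52·1.73205/2 ≈ 23.4173/2 ≈ 11.7087
(b) Area = (√3/4)·s² = (√3/4)·13.52² = (√3/4)·182.7904 ≈ 0.433013·182.7904 ≈ 79.1506

Height = 11.71, Area = 79.15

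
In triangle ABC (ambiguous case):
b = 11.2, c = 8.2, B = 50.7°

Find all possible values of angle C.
b/sin(B) = c/sin(C)  ⇒  sin(C) = c·sin(B)/b = 8.2·sin(50.7°)/11.2
sin(50.7°) ≈ 0.77384
sin(C) ≈ 8.2·0.77384/11.2 ≈ 6.34549/11.2 ≈ 0.566562
Candidate 1: C₁ = arcsin(0.566562) ≈ 34.5108°  →  A = 180° − 50.7° − 34.5108° ≈ 94.7892° > 0, valid
Candidate 2: C₂ = 180° − C₁ ≈ 145.489°  →  A = 180° − 50.7° − 145.489° ≈ -16.1892° ≤ 0, not a valid triangle

C = 34.51° (one solution)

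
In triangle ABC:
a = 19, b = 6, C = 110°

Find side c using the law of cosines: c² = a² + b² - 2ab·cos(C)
c² = 19² + 6² − 2·19·6·cos(110°)
cos(110°) ≈ -0.34202
c² ≈ 361 + 36 − 228·(-0.34202) ≈ 397 + 77.9806 ≈ 474.981
c ≈ √474.981 ≈ 21.794

c = 21.79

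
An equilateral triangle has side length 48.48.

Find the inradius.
r = Area/s with s the semi-perimeter.
Area = (√3/4)·48.48² = (√3/4)·2350.3104 ≈ 0.433013·2350.3104 ≈ 1017.71
s = 3·48.48/2 = 72.72
r ≈ 1017.71/72.72 ≈ 13.995
(Equivalently r = side/(2√3) = 48.48/3.4641 ≈ 13.995.)

r = 13.99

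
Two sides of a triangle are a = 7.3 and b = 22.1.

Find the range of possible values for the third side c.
Triangle inequality: |a − b| < c < a + b
|a − b| = |7.3 − 22.1| = 14.8
a + b = 7.3 + 22.1 = 29.4

14.8 < c < 29.4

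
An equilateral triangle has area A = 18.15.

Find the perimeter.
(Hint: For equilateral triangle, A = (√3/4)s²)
A = (√3/4)s²  ⇒  s² = 4A/√3 = 4·18.15/√3 = 72.6/1.73205 ≈ 41.9156
s ≈ √41.9156 ≈ 6.47423
Perimeter = 3s ≈ 3·6.47423 ≈ 19.4227

Perimeter = 19.42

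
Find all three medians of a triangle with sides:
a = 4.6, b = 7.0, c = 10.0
Median formula: m_a = ½√(2b² + 2c² − a²) (and cyclically). a² = 21.16, b² = 49, c² = 100.
m_a = ½√(2·49 + 2·100 − 21.16) = ½√276.84 ≈ ½·16.6385 ≈ 8.31925
m_b = ½√(2·21.16 + 2·100 − 49) = ½√193.32 ≈ ½·13.904 ≈ 6.95198
m_c = ½√(2·21.16 + 2·49 − 100) = ½√40.32 ≈ ½·6.3498 ≈ 3.1749

m_a = 8.319, m_b = 6.952, m_c = 3.175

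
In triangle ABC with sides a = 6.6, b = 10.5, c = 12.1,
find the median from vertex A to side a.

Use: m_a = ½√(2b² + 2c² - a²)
m_a = ½√(2·10.5² + 2·12.1² − 6.6²) = ½√(2·110.25 + 2·146.41 − 43.56) = ½√(220.5 + 292.82 − 43.56) = ½√469.76
√469.76 ≈ 21.6739, so m_a ≈ 10.837

m_a = 10.84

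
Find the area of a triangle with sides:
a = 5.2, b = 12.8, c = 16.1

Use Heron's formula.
s = (5.2 + 12.8 + 16.1)/2 = 34.1/2 = 17.05
s − a = 11.85, s − b = 4.25, s − c = 0.95
s(s−a)(s−b)(s−c) = 17.05·11.85·4.25·0.95 ≈ 815.747
Area = √815.747 ≈ 28.5613

Area = 28.56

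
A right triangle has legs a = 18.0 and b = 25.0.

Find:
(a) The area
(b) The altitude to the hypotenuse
(a) The legs are perpendicular, so Area = ½·a·b = ½·18.0·25.0 = ½·450 = 225
(b) Hypotenuse c = √(a² + b²) = √(324 + 625) = √949 ≈ 30.8058
    Area = ½·c·h_c  ⇒  h_c = 2·Area/c = 450/30.8058 ≈ 14.6076

Area = 225, h_c = 14.61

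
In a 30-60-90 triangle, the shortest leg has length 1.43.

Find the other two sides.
In a 30-60-90 triangle the sides are in ratio 1 : √3 : 2 (short leg : long leg : hypotenuse).
Long leg = 1.43·√3 ≈ 1.43·1.73205 ≈ 2.47683
Hypotenuse = 2·1.43 = 2.86

Long leg = 1.43√3 = 2.477, Hypotenuse = 2.86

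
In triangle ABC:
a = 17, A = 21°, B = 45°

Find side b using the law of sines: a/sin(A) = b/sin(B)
a/sin(A) = b/sin(B)  ⇒  b = a·sin(B)/sin(A) = 17·sin(45°)/sin(21°)
sin(45°) ≈ 0.707107, sin(21°) ≈ 0.358368
b ≈ 17·0.707107/0.358368 ≈ 12.0208/0.358368 ≈ 33.5432

b = 33.54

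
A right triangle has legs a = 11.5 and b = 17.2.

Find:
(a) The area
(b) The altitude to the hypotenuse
(a) The legs are perpendicular, so Area = ½·a·b = ½·11.5·17.2 = ½·197.8 = 98.9
(b) Hypotenuse c = √(a² + b²) = √(132.25 + 295.84) = √428.09 ≈ 20.6903
    Area = ½·c·h_c  ⇒  h_c = 2·Area/c = 197.8/20.6903 ≈ 9.56002

Area = 98.9, h_c = 9.56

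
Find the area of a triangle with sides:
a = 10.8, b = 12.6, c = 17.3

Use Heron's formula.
s = (10.8 + 12.6 + 17.3)/2 = 40.7/2 = 20.35
s − a = 9.55, s − b = 7.75, s − c = 3.05
s(s−a)(s−b)(s−c) = 20.35·9.55·7.75·3.05 ≈ 4593.77
Area = √4593.77 ≈ 67.7774

Area = 67.78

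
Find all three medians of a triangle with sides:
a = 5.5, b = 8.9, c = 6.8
Median formula: m_a = ½√(2b² + 2c² − a²) (and cyclically). a² = 30.25, b² = 79.21, c² = 46.24.
m_a = ½√(2·79.21 + 2·46.24 − 30.25) = ½√220.65 ≈ ½·14.8543 ≈ 7.42715
m_b = ½√(2·30.25 + 2·46.24 − 79.21) = ½√73.77 ≈ ½·8.58895 ≈ 4.29447
m_c = ½√(2·30.25 + 2·79.21 − 46.24) = ½√172.68 ≈ ½·13.1408 ≈ 6.57039

m_a = 7.427, m_b = 4.294, m_c = 6.57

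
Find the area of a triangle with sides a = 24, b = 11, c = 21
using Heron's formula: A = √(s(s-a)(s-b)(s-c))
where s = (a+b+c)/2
s = (24 + 11 + 21)/2 = 56/2 = 28
s − a = 4, s − b = 17, s − c = 7
s(s−a)(s−b)(s−c) = 28·4·17·7 = 13328
Area = √13328 ≈ 115.447

s = 28.0, Area = 115.4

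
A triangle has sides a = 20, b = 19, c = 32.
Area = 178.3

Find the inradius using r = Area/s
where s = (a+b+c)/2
s = (20 + 19 + 32)/2 = 71/2 = 35.5
r = Area/s = 178.3/35.5 ≈ 5.02254

r = 5.023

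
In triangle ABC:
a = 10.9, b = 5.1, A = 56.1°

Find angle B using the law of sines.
a/sin(A) = b/sin(B)  ⇒  sin(B) = b·sin(A)/a = 5.1·sin(56.1°)/10.9
sin(56.1°) ≈ 0.830012
sin(B) ≈ 5.1·0.830012/10.9 ≈ 4.23306/10.9 ≈ 0.388354
B = arcsin(0.388354) ≈ 22.8521°
(Since b ≤ a we need B ≤ A, so the obtuse alternative 180° − 22.8521° ≈ 157.148° is rejected.)

B = 22.85°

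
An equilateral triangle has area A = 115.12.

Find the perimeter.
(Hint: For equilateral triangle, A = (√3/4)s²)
A = (√3/4)s²  ⇒  s² = 4A/√3 = 4·115.12/√3 = 460.48/1.73205 ≈ 265.858
s ≈ √265.858 ≈ 16.3052
Perimeter = 3s ≈ 3·16.3052 ≈ 48.9155

Perimeter = 48.92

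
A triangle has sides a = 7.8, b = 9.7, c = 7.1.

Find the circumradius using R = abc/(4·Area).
First find the area with Heron's formula.
s = (7.8 + 9.7 + 7.1)/2 = 12.3
Area = √(s(s−a)(s−b)(s−c)) = √(12.3·4.5·2.6·5.2) ≈ √748.332 ≈ 27.3557
abc = 7.8·9.7·7.1 = 537.186
R = abc/(4·Area) ≈ 537.186/(4·27.3557) = 537.186/109.423 ≈ 4.90928

R = 4.909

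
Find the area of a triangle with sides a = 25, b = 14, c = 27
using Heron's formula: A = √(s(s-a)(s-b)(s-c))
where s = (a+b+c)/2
s = (25 + 14 + 27)/2 = 66/2 = 33
s − a = 8, s − b = 19, s − c = 6
s(s−a)(s−b)(s−c) = 33·8·19·6 = 30096
Area = √30096 ≈ 173.482

s = 33.0, Area = 173.5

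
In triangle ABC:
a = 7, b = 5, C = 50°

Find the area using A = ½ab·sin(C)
A = ½·a·b·sin(C) = ½·7·5·sin(50°)
sin(50°) ≈ 0.766044
A ≈ ½·35·0.766044 = 17.5·0.766044 ≈ 13.4058

Area = 13.41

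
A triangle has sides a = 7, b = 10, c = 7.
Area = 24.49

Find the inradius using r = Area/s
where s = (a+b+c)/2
s = (7 + 10 + 7)/2 = 24/2 = 12
r = Area/s = 24.49/12 ≈ 2.04083

r = 2.041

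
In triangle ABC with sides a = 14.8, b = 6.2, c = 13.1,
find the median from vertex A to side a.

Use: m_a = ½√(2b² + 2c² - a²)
m_a = ½√(2·6.2² + 2·13.1² − 14.8²) = ½√(2·38.44 + 2·171.61 − 219.04) = ½√(76.88 + 343.22 − 219.04) = ½√201.06
√201.06 ≈ 14.1796, so m_a ≈ 7.08978

m_a = 7.09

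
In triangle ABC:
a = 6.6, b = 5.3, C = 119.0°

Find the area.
Two sides and the included angle (SAS): A = ½·a·b·sin(C) = ½·6.6·5.3·sin(119.0°)
sin(119.0°) ≈ 0.87462
A ≈ ½·34.98·0.87462 = 17.49·0.87462 ≈ 15.2971

Area = 15.3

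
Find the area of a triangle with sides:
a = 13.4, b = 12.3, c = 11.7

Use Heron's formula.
s = (13.4 + 12.3 + 11.7)/2 = 37.4/2 = 18.7
s − a = 5.3, s − b = 6.4, s − c = 7
s(s−a)(s−b)(s−c) = 18.7·5.3·6.4·7 ≈ 4440.13
Area = √4440.13 ≈ 66.6343

Area = 66.63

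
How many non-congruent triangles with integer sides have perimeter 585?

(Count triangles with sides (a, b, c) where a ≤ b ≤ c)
Let a ≤ b ≤ c with a + b + c = 585. The only binding inequality is a + b > c, i.e. 585 − c > c, so c < 585/2; and c ≥ 585/3 since c is the largest side.
So 195 ≤ c ≤ 292. For each c, b runs from ⌈(585 − c)/2⌉ up to c (then a = 585 − b − c satisfies 1 ≤ a ≤ b automatically), giving c − ⌈(585 − c)/2⌉ + 1 choices.
Summing over c: 1 + 2 + 4 + 5 + … + 145 + 146  (98 terms, c = 195, …, 292) = 7203
Check (closed form: nearest integer to p²/48 for even p, (p+3)²/48 for odd p): (585+3)²/48 = 588²/48 = 345744/48 ≈ 7203.00 → 7203

7203 triangles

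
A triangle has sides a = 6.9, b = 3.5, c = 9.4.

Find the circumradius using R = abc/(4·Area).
First find the area with Heron's formula.
s = (6.9 + 3.5 + 9.4)/2 = 9.9
Area = √(s(s−a)(s−b)(s−c)) = √(9.9·3·6.4·0.5) ≈ √95.04 ≈ 9.74885
abc = 6.9·3.5·9.4 = 227.01
R = abc/(4·Area) ≈ 227.01/(4·9.74885) = 227.01/38.9954 ≈ 5.82146

R = 5.821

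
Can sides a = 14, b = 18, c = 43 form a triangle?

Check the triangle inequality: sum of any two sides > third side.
a + b vs c: 14 + 18 = 32 ≤ 43  ✗
a + c vs b: 14 + 43 = 57 > 18  ✓
b + c vs a: 18 + 43 = 61 > 14  ✓

No: 14 + 18 = 32 is not > 43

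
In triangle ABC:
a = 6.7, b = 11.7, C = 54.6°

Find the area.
Two sides and the included angle (SAS): A = ½·a·b·sin(C) = ½·6.7·11.7·sin(54.6°)
sin(54.6°) ≈ 0.815128
A ≈ ½·78.39·0.815128 = 39.195·0.815128 ≈ 31.9489

Area = 31.95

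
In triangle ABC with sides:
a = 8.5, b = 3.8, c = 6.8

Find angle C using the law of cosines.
c² = a² + b² − 2ab·cos(C)  ⇒  cos(C) = (a² + b² − c²)/(2ab)
cos(C) = (8.5² + 3.8² − 6.8²)/(2·8.5·3.8) = (72.25 + 14.44 − 46.24)/64.6 = 40.45/64.6 ≈ 0.626161
C = arccos(0.626161) ≈ 51.2325°

C = 51.23°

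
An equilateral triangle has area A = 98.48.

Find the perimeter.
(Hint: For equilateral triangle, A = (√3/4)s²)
A = (√3/4)s²  ⇒  s² = 4A/√3 = 4·98.48/√3 = 393.92/1.73205 ≈ 227.43
s ≈ √227.43 ≈ 15.0808
Perimeter = 3s ≈ 3·15.0808 ≈ 45.2423

Perimeter = 45.24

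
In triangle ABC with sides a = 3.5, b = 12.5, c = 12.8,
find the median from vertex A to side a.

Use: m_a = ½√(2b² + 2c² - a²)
m_a = ½√(2·12.5² + 2·12.8² − 3.5²) = ½√(2·156.25 + 2·163.84 − 12.25) = ½√(312.5 + 327.68 − 12.25) = ½√627.93
√627.93 ≈ 25.0585, so m_a ≈ 12.5293

m_a = 12.53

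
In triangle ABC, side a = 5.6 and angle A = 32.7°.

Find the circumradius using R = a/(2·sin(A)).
R = a/(2·sin(A)) = 5.6/(2·sin(32.7°))
sin(32.7°) ≈ 0.54024
R ≈ 5.6/(2·0.54024) = 5.6/1.08048 ≈ 5.18288

R = 5.183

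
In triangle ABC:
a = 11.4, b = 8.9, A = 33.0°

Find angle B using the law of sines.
a/sin(A) = b/sin(B)  ⇒  sin(B) = b·sin(A)/a = 8.9·sin(33.0°)/11.4
sin(33.0°) ≈ 0.544639
sin(B) ≈ 8.9·0.544639/11.4 ≈ 4.84729/11.4 ≈ 0.425201
B = arcsin(0.425201) ≈ 25.1634°
(Since b ≤ a we need B ≤ A, so the obtuse alternative 180° − 25.1634° ≈ 154.837° is rejected.)

B = 25.16°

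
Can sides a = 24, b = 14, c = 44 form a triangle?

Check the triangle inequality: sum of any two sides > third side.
a + b vs c: 24 + 14 = 38 ≤ 44  ✗
a + c vs b: 24 + 44 = 68 > 14  ✓
b + c vs a: 14 + 44 = 58 > 24  ✓

No: 24 + 14 = 38 is not > 44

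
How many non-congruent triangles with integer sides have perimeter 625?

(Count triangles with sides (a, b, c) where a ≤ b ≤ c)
Let a ≤ b ≤ c with a + b + c = 625. The only binding inequality is a + b > c, i.e. 625 − c > c, so c < 625/2; and c ≥ 625/3 since c is the largest side.
So 209 ≤ c ≤ 312. For each c, b runs from ⌈(625 − c)/2⌉ up to c (then a = 625 − b − c satisfies 1 ≤ a ≤ b automatically), giving c − ⌈(625 − c)/2⌉ + 1 choices.
Summing over c: 2 + 3 + 5 + 6 + … + 155 + 156  (104 terms, c = 209, …, 312) = 8216
Check (closed form: nearest integer to p²/48 for even p, (p+3)²/48 for odd p): (625+3)²/48 = 628²/48 = 394384/48 ≈ 8216.33 → 8216

8216 triangles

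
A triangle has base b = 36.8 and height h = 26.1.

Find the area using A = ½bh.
A = ½·b·h = ½·36.8·26.1 = ½·960.48 = 480.24

Area = 480.24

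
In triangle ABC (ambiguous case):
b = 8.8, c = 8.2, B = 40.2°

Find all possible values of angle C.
b/sin(B) = c/sin(C)  ⇒  sin(C) = c·sin(B)/b = 8.2·sin(40.2°)/8.8
sin(40.2°) ≈ 0.645458
sin(C) ≈ 8.2·0.645458/8.8 ≈ 5.29275/8.8 ≈ 0.601449
Candidate 1: C₁ = arcsin(0.601449) ≈ 36.9738°  →  A = 180° − 40.2° − 36.9738° ≈ 102.826° > 0, valid
Candidate 2: C₂ = 180° − C₁ ≈ 143.026°  →  A = 180° − 40.2° − 143.026° ≈ -3.2262° ≤ 0, not a valid triangle

C = 36.97° (one solution)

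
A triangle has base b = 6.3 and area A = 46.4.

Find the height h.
A = ½·b·h  ⇒  h = 2A/b = 2·46.4/6.3 = 92.8/6.3 ≈ 14.7302

h = 14.73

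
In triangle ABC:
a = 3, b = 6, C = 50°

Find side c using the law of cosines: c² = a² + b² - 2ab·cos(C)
c² = 3² + 6² − 2·3·6·cos(50°)
cos(50°) ≈ 0.642788
c² ≈ 9 + 36 − 36·(0.642788) ≈ 45 − 23.1404 ≈ 21.8596
c ≈ √21.8596 ≈ 4.67543

c = 4.675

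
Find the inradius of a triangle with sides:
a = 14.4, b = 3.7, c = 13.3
r = Area/s where s is the semi-perimeter.
s = (14.4 + 3.7 + 13.3)/2 = 31.4/2 = 15.7
Area = √(s(s−a)(s−b)(s−c)) = √(15.7·1.3·12·2.4) ≈ √587.808 ≈ 24.2448
r ≈ 24.2448/15.7 ≈ 1.54425

r = 1.544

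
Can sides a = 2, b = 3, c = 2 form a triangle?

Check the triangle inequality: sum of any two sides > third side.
a + b vs c: 2 + 3 = 5 > 2  ✓
a + c vs b: 2 + 2 = 4 > 3  ✓
b + c vs a: 3 + 2 = 5 > 2  ✓

Yes, triangle inequality satisfied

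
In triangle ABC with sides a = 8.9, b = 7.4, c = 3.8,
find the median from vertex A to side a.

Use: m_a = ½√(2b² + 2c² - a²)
m_a = ½√(2·7.4² + 2·3.8² − 8.9²) = ½√(2·54.76 + 2·14.44 − 79.21) = ½√(109.52 + 28.88 − 79.21) = ½√59.19
√59.19 ≈ 7.6935, so m_a ≈ 3.84675

m_a = 3.847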